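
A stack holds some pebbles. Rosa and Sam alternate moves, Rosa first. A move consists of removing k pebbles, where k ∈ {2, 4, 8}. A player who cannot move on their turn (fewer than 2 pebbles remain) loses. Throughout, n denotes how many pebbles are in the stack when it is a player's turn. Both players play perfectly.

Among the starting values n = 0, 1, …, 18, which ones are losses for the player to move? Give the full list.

Label each position W (a win for the player to move) or L (a loss). A position with no legal move is L; any other position is W exactly when some move reaches an L, and L when every move reaches a W.
n=0: no move → L
n=1: no move → L
n=2: can move to 0, which is L ⇒ W
n=3: can move to 1, which is L ⇒ W
n=4: can move to 0, which is L ⇒ W
n=5: can move to 1, which is L ⇒ W
n=6: moves to 4(W), 2(W); every one is W ⇒ L
n=7: moves to 5(W), 3(W); every one is W ⇒ L
n=8: can move to 6, which is L ⇒ W
n=9: can move to 7, which is L ⇒ W
n=10: can move to 6, which is L ⇒ W
n=11: can move to 7, which is L ⇒ W
n=12: moves to 10(W), 8(W), 4(W); every one is W ⇒ L
n=13: moves to 11(W), 9(W), 5(W); every one is W ⇒ L
n=14: can move to 12, which is L ⇒ W
n=15: can move to 13, which is L ⇒ W
n=16: can move to 12, which is L ⇒ W
n=17: can move to 13, which is L ⇒ W
n=18: moves to 16(W), 14(W), 10(W); every one is W ⇒ L
The losing starting values of n are exactly the entries labelled L in this table (7 of them).

0, 1, 6, 7, 12, 13, 18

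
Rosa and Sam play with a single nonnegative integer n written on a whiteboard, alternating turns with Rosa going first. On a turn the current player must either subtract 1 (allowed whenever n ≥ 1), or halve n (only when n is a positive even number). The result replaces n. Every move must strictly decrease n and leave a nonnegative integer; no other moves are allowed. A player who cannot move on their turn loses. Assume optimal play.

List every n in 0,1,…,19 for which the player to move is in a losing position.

0, 2, 5, 7, 9, 11, 13, 15, 17, 19

Positions with no move are L. A position that does have a move is losing for the player to move precisely when every available move leads to a winning position for the opponent. Fill in the labels:
n=0: no move → L
n=1: reaches L-position 0 → W
n=2: only reaches 1(W), which is W → L
n=3: reaches L-position 2 → W
n=4: reaches L-position 2 → W
n=5: only reaches 4(W), which is W → L
n=6: reaches L-position 5 → W
n=7: only reaches 6(W), which is W → L
n=8: reaches L-position 7 → W
n=9: only reaches 8(W), which is W → L
n=10: reaches L-position 5 → W
n=11: only reaches 10(W), which is W → L
n=12: reaches L-position 11 → W
n=13: only reaches 12(W), which is W → L
n=14: reaches L-position 7 → W
n=15: only reaches 14(W), which is W → L
n=16: reaches L-position 15 → W
n=17: only reaches 16(W), which is W → L
n=18: reaches L-position 9 → W
n=19: only reaches 18(W), which is W → L
Reading off the rows marked L gives the requested list; there are 10 such values of n.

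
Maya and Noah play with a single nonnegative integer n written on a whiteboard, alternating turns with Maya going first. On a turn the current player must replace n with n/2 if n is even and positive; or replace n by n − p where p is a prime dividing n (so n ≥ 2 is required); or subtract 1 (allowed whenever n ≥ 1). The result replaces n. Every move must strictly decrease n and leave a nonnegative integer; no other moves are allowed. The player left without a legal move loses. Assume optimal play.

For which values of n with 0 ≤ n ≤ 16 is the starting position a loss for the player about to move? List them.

0, 4, 9, 14

Compute win/loss labels from the base case upward. A position with no move is L. Any other position is W if it can reach an L in one move, else L.
n=0: no move → L
n=1: reaches L-position 0 → W
n=2: reaches L-position 0 → W
n=3: reaches L-position 0 → W
n=4: only reaches 2(W), 3(W), all W → L
n=5: reaches L-position 0 → W
n=6: reaches L-position 4 → W
n=7: reaches L-position 0 → W
n=8: reaches L-position 4 → W
n=9: only reaches 6(W), 8(W), all W → L
n=10: reaches L-position 9 → W
n=11: reaches L-position 0 → W
n=12: reaches L-position 9 → W
n=13: reaches L-position 0 → W
n=14: only reaches 7(W), 12(W), 13(W), all W → L
n=15: reaches L-position 14 → W
n=16: reaches L-position 14 → W
The losing starting values of n are exactly the entries labelled L in this table (4 of them).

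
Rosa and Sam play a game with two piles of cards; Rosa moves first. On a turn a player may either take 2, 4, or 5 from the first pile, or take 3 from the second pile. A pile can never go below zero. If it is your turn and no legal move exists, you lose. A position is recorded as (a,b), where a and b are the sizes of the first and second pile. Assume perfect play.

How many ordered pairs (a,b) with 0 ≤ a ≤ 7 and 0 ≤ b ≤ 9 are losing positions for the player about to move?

Classify positions by backward induction: terminal positions (no move available) are L. From any other position, the mover wins iff some move reaches an L.
Every move lowers a or b (never raises either), so fill the grid row by row in increasing a, and left to right within a row: each cell's successors are then already labelled.
      b=0  b=1  b=2  b=3  b=4  b=5  b=6  b=7  b=8  b=9
a=0:    L    L    L    W    W    W    L    L    L    W
a=1:    L    L    L    W    W    W    L    L    L    W
a=2:    W    W    W    L    L    L    W    W    W    L
a=3:    W    W    W    L    L    L    W    W    W    L
a=4:    W    W    W    W    W    W    W    W    W    W
a=5:    W    W    W    W    W    W    W    W    W    W
a=6:    W    W    W    W    W    W    W    W    W    W
a=7:    L    L    L    W    W    W    L    L    L    W
Cells with no legal move (terminal, hence L): (0,0), (0,1), (0,2), (1,0), (1,1), (1,2).
The remaining L cells, each justified by listing all of its moves:
(0,6): L (sole option (0,3)(W) is W)
(0,7): L (sole option (0,4)(W) is W)
(0,8): L (sole option (0,5)(W) is W)
(1,6): L (sole option (1,3)(W) is W)
(1,7): L (sole option (1,4)(W) is W)
(1,8): L (sole option (1,5)(W) is W)
(2,3): L (options (0,3)(W), (2,0)(W) are all W)
(2,4): L (options (0,4)(W), (2,1)(W) are all W)
(2,5): L (options (0,5)(W), (2,2)(W) are all W)
(2,9): L (options (0,9)(W), (2,6)(W) are all W)
(3,3): L (options (1,3)(W), (3,0)(W) are all W)
(3,4): L (options (1,4)(W), (3,1)(W) are all W)
(3,5): L (options (1,5)(W), (3,2)(W) are all W)
(3,9): L (options (1,9)(W), (3,6)(W) are all W)
(7,0): L (options (5,0)(W), (3,0)(W), (2,0)(W) are all W)
(7,1): L (options (5,1)(W), (3,1)(W), (2,1)(W) are all W)
(7,2): L (options (5,2)(W), (3,2)(W), (2,2)(W) are all W)
(7,6): L (options (5,6)(W), (3,6)(W), (2,6)(W), (7,3)(W) are all W)
(7,7): L (options (5,7)(W), (3,7)(W), (2,7)(W), (7,4)(W) are all W)
(7,8): L (options (5,8)(W), (3,8)(W), (2,8)(W), (7,5)(W) are all W)
Every other cell has at least one move into one of the L cells above, so it is W.
L cells per row: a=0: 6, a=1: 6, a=2: 4, a=3: 4, a=4: 0, a=5: 0, a=6: 0, a=7: 6; total 26.

26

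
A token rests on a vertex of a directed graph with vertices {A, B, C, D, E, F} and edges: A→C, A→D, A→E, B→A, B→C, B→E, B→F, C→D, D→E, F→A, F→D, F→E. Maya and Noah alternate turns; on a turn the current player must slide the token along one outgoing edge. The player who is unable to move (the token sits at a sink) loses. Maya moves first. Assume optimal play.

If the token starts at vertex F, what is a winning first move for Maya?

Label each position W (a win for the player to move) or L (a loss). A position with no legal move is L; any other position is W exactly when some move reaches an L, and L when every move reaches a W.
Every edge goes from a vertex to one that appears earlier in the order E, D, C, A, F, B, so processing vertices in that order labels each vertex after all of its successors.
E: no outgoing edge → L
D: reaches L-position E → W
C: only reaches D(W), which is W → L
A: reaches L-position C → W
F: reaches L-position E → W
B: reaches L-position C → W
From F, the L positions reachable in one move are: E.

Move to E.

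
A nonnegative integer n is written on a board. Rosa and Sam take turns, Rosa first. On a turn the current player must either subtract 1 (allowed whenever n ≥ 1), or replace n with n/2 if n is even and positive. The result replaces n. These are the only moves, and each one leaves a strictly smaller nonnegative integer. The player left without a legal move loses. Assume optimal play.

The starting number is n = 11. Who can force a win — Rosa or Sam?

Sam wins.

Compute win/loss labels from the base case upward. A position with no move is L. Any other position is W if it can reach an L in one move, else L.
n=0: no move → L
n=1: W (go to 0, an L position)
n=2: L (sole option 1(W) is W)
n=3: W (go to 2, an L position)
n=4: W (go to 2, an L position)
n=5: L (sole option 4(W) is W)
n=6: W (go to 5, an L position)
n=7: L (sole option 6(W) is W)
n=8: W (go to 7, an L position)
n=9: L (sole option 8(W) is W)
n=10: W (go to 5, an L position)
n=11: L (sole option 10(W) is W)
The starting position 11 is L: whatever Rosa does, the opponent receives a W position.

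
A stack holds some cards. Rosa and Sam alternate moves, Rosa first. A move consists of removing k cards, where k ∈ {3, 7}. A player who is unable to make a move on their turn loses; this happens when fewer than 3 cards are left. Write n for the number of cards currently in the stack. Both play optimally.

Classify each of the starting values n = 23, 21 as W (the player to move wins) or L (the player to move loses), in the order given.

Positions with no move are L. A position that does have a move is losing for the player to move precisely when every available move leads to a winning position for the opponent. Fill in the labels:
n=0: no move → L
n=1: no move → L
n=2: no move → L
n=3: reaches L-position 0 → W
n=4: reaches L-position 1 → W
n=5: reaches L-position 2 → W
n=6: only reaches 3(W), which is W → L
n=7: reaches L-position 0 → W
n=8: reaches L-position 1 → W
n=9: reaches L-position 6 → W
n=10: only reaches 7(W), 3(W), all W → L
n=11: only reaches 8(W), 4(W), all W → L
n=12: only reaches 9(W), 5(W), all W → L
n=13: reaches L-position 10 → W
n=14: reaches L-position 11 → W
n=15: reaches L-position 12 → W
n=16: only reaches 13(W), 9(W), all W → L
n=17: reaches L-position 10 → W
n=18: reaches L-position 11 → W
n=19: reaches L-position 16 → W
n=20: only reaches 17(W), 13(W), all W → L
n=21: only reaches 18(W), 14(W), all W → L
n=22: only reaches 19(W), 15(W), all W → L
n=23: reaches L-position 20 → W

23: W, 21: L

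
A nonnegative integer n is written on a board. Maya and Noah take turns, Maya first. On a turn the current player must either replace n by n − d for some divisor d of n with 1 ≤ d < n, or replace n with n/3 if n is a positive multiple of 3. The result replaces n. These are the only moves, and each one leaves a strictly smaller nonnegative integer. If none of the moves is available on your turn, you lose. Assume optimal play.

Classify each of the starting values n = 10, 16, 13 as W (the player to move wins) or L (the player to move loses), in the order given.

10: W, 16: W, 13: L

Label each position W (a win for the player to move) or L (a loss). A position with no legal move is L; any other position is W exactly when some move reaches an L, and L when every move reaches a W.
n=0: no move → L
n=1: no move → L
n=2: →1(L), so W
n=3: →1(L), so W
n=4: →2(W), 3(W) — all W, so L
n=5: →4(L), so W
n=6: →4(L), so W
n=7: →6(W) only, which is W, so L
n=8: →4(L), so W
n=9: →3(W), 6(W), 8(W) — all W, so L
n=10: →9(L), so W
n=11: →10(W) only, which is W, so L
n=12: →4(L), so W
n=13: →12(W) only, which is W, so L
n=14: →7(L), so W
n=15: →5(W), 10(W), 12(W), 14(W) — all W, so L
n=16: →15(L), so W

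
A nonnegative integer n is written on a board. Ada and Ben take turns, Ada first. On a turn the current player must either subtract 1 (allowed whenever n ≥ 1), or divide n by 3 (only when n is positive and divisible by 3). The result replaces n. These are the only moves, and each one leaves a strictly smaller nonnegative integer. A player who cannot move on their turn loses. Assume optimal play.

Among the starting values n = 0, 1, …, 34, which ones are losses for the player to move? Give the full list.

0, 2, 4, 7, 9, 11, 13, 15, 17, 19, 22, 24, 26, 28, 30, 32, 34

Build the W/L table. Terminal = L. A non-terminal position is W if it has a move to some L; otherwise it is L.
n=0: no move → L
n=1: W (go to 0, an L position)
n=2: L (sole option 1(W) is W)
n=3: W (go to 2, an L position)
n=4: L (sole option 3(W) is W)
n=5: W (go to 4, an L position)
n=6: W (go to 2, an L position)
n=7: L (sole option 6(W) is W)
n=8: W (go to 7, an L position)
n=9: L (options 3(W), 8(W) are all W)
n=10: W (go to 9, an L position)
n=11: L (sole option 10(W) is W)
n=12: W (go to 4, an L position)
n=13: L (sole option 12(W) is W)
n=14: W (go to 13, an L position)
n=15: L (options 5(W), 14(W) are all W)
n=16: W (go to 15, an L position)
n=17: L (sole option 16(W) is W)
n=18: W (go to 17, an L position)
n=19: L (sole option 18(W) is W)
n=20: W (go to 19, an L position)
n=21: W (go to 7, an L position)
n=22: L (sole option 21(W) is W)
n=23: W (go to 22, an L position)
n=24: L (options 8(W), 23(W) are all W)
n=25: W (go to 24, an L position)
n=26: L (sole option 25(W) is W)
n=27: W (go to 9, an L position)
n=28: L (sole option 27(W) is W)
n=29: W (go to 28, an L position)
n=30: L (options 10(W), 29(W) are all W)
n=31: W (go to 30, an L position)
n=32: L (sole option 31(W) is W)
n=33: W (go to 11, an L position)
n=34: L (sole option 33(W) is W)
The losing starting values of n are exactly the entries labelled L in this table (17 of them).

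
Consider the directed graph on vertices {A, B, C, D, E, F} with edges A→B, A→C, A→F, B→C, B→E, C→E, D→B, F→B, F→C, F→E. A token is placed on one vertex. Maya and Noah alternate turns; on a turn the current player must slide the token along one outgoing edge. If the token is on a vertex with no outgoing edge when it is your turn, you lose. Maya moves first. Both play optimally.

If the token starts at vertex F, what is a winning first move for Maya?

Work bottom-up. With no move the player to move loses. Otherwise the position is W if at least one move leads to an L position for the opponent, and L if every move leads to a W.
Every edge goes from a vertex to one that appears earlier in the order E, C, B, F, A, D, so processing vertices in that order labels each vertex after all of its successors.
E: no outgoing edge → L
C: reaches L-position E → W
B: reaches L-position E → W
F: reaches L-position E → W
A: only reaches F(W), B(W), C(W), all W → L
D: only reaches B(W), which is W → L
From F, the L positions reachable in one move are: E.

Move to E.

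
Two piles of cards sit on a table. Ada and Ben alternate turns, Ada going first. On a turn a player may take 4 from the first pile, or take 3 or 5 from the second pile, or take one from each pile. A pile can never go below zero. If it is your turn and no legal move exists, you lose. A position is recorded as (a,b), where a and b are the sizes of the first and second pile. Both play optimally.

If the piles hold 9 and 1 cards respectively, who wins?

Positions with no move are L. A position that does have a move is losing for the player to move precisely when every available move leads to a winning position for the opponent. Fill in the labels:
No move ever increases a pile, so every position that can arise here has a ≤ 9 and b ≤ 1; it is enough to label the cells with 0 ≤ a ≤ 9 and 0 ≤ b ≤ 1.
Every move lowers a or b (never raises either), so fill the grid row by row in increasing a, and left to right within a row: each cell's successors are then already labelled.
      b=0  b=1
a=0:    L    L
a=1:    L    W
a=2:    L    W
a=3:    L    W
a=4:    W    W
a=5:    W    L
a=6:    W    L
a=7:    W    L
a=8:    L    L
a=9:    L    W
Cells with no legal move (terminal, hence L): (0,0), (0,1), (1,0), (2,0), (3,0).
The remaining L cells, each justified by listing all of its moves:
(5,1): L (options (1,1)(W), (4,0)(W) are all W)
(6,1): L (options (2,1)(W), (5,0)(W) are all W)
(7,1): L (options (3,1)(W), (6,0)(W) are all W)
(8,0): L (sole option (4,0)(W) is W)
(8,1): L (options (4,1)(W), (7,0)(W) are all W)
(9,0): L (sole option (5,0)(W) is W)
Every other cell has at least one move into one of the L cells above, so it is W.
The starting position (9,1) is W: Ada should move to (5,1), handing over an L position.

Ada wins.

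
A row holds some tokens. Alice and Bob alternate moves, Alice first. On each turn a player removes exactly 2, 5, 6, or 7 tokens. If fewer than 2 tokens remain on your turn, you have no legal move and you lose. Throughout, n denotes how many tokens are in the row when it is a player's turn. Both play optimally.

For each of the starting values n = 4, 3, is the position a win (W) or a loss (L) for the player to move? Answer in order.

Build the W/L table. Terminal = L. A non-terminal position is W if it has a move to some L; otherwise it is L.
n=0: no move → L
n=1: no move → L
n=2: can move to 0, which is L ⇒ W
n=3: can move to 1, which is L ⇒ W
n=4: the only move is to 2(W), a W ⇒ L

4: L, 3: W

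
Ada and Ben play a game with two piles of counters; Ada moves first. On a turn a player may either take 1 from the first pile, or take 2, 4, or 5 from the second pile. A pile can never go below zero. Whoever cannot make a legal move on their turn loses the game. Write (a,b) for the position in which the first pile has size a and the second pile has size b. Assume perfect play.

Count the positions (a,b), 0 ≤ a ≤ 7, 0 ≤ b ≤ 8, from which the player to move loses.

Positions with no move are L. A position that does have a move is losing for the player to move precisely when every available move leads to a winning position for the opponent. Fill in the labels:
Every move lowers a or b (never raises either), so fill the grid row by row in increasing a, and left to right within a row: each cell's successors are then already labelled.
      b=0  b=1  b=2  b=3  b=4  b=5  b=6  b=7  b=8
a=0:    L    L    W    W    W    W    W    L    L
a=1:    W    W    L    L    W    W    W    W    W
a=2:    L    L    W    W    W    W    W    L    L
a=3:    W    W    L    L    W    W    W    W    W
a=4:    L    L    W    W    W    W    W    L    L
a=5:    W    W    L    L    W    W    W    W    W
a=6:    L    L    W    W    W    W    W    L    L
a=7:    W    W    L    L    W    W    W    W    W
Cells with no legal move (terminal, hence L): (0,0), (0,1).
The remaining L cells, each justified by listing all of its moves:
(0,7): moves to (0,5)(W), (0,3)(W), (0,2)(W); every one is W ⇒ L
(0,8): moves to (0,6)(W), (0,4)(W), (0,3)(W); every one is W ⇒ L
(1,2): moves to (0,2)(W), (1,0)(W); every one is W ⇒ L
(1,3): moves to (0,3)(W), (1,1)(W); every one is W ⇒ L
(2,0): the only move is to (1,0)(W), a W ⇒ L
(2,1): the only move is to (1,1)(W), a W ⇒ L
(2,7): moves to (1,7)(W), (2,5)(W), (2,3)(W), (2,2)(W); every one is W ⇒ L
(2,8): moves to (1,8)(W), (2,6)(W), (2,4)(W), (2,3)(W); every one is W ⇒ L
(3,2): moves to (2,2)(W), (3,0)(W); every one is W ⇒ L
(3,3): moves to (2,3)(W), (3,1)(W); every one is W ⇒ L
(4,0): the only move is to (3,0)(W), a W ⇒ L
(4,1): the only move is to (3,1)(W), a W ⇒ L
(4,7): moves to (3,7)(W), (4,5)(W), (4,3)(W), (4,2)(W); every one is W ⇒ L
(4,8): moves to (3,8)(W), (4,6)(W), (4,4)(W), (4,3)(W); every one is W ⇒ L
(5,2): moves to (4,2)(W), (5,0)(W); every one is W ⇒ L
(5,3): moves to (4,3)(W), (5,1)(W); every one is W ⇒ L
(6,0): the only move is to (5,0)(W), a W ⇒ L
(6,1): the only move is to (5,1)(W), a W ⇒ L
(6,7): moves to (5,7)(W), (6,5)(W), (6,3)(W), (6,2)(W); every one is W ⇒ L
(6,8): moves to (5,8)(W), (6,6)(W), (6,4)(W), (6,3)(W); every one is W ⇒ L
(7,2): moves to (6,2)(W), (7,0)(W); every one is W ⇒ L
(7,3): moves to (6,3)(W), (7,1)(W); every one is W ⇒ L
Every other cell has at least one move into one of the L cells above, so it is W.
L cells per row: a=0: 4, a=1: 2, a=2: 4, a=3: 2, a=4: 4, a=5: 2, a=6: 4, a=7: 2; total 24.

24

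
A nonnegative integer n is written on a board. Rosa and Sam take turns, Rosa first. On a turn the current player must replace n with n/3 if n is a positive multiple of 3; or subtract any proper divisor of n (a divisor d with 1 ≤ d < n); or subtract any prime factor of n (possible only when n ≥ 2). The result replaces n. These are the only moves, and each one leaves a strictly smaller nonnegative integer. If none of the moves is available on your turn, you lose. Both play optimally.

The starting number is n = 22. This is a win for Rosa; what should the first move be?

Move to 20.

Compute win/loss labels from the base case upward. A position with no move is L. Any other position is W if it can reach an L in one move, else L.
n=0: no move → L
n=1: no move → L
n=2: W (go to 0, an L position)
n=3: W (go to 0, an L position)
n=4: L (options 2(W), 3(W) are all W)
n=5: W (go to 0, an L position)
n=6: W (go to 4, an L position)
n=7: W (go to 0, an L position)
n=8: W (go to 4, an L position)
n=9: L (options 3(W), 6(W), 8(W) are all W)
n=10: W (go to 9, an L position)
n=11: W (go to 0, an L position)
n=12: W (go to 4, an L position)
n=13: W (go to 0, an L position)
n=14: L (options 7(W), 12(W), 13(W) are all W)
n=15: W (go to 14, an L position)
n=16: W (go to 14, an L position)
n=17: W (go to 0, an L position)
n=18: W (go to 9, an L position)
n=19: W (go to 0, an L position)
n=20: L (options 10(W), 15(W), 16(W), 18(W), 19(W) are all W)
n=21: W (go to 14, an L position)
n=22: W (go to 20, an L position)
From 22, the L positions reachable in one move are: 20.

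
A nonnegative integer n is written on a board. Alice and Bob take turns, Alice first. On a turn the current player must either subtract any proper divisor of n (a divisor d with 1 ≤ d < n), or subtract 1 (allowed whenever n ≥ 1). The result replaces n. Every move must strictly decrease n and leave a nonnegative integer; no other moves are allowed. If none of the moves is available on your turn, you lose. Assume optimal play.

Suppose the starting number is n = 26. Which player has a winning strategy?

Compute win/loss labels from the base case upward. A position with no move is L. Any other position is W if it can reach an L in one move, else L.
n=0: no move → L
n=1: W (go to 0, an L position)
n=2: L (sole option 1(W) is W)
n=3: W (go to 2, an L position)
n=4: W (go to 2, an L position)
n=5: L (sole option 4(W) is W)
n=6: W (go to 5, an L position)
n=7: L (sole option 6(W) is W)
n=8: W (go to 7, an L position)
n=9: L (options 6(W), 8(W) are all W)
n=10: W (go to 5, an L position)
n=11: L (sole option 10(W) is W)
n=12: W (go to 9, an L position)
n=13: L (sole option 12(W) is W)
n=14: W (go to 7, an L position)
n=15: L (options 10(W), 12(W), 14(W) are all W)
n=16: W (go to 15, an L position)
n=17: L (sole option 16(W) is W)
n=18: W (go to 9, an L position)
n=19: L (sole option 18(W) is W)
n=20: W (go to 15, an L position)
n=21: L (options 14(W), 18(W), 20(W) are all W)
n=22: W (go to 11, an L position)
n=23: L (sole option 22(W) is W)
n=24: W (go to 21, an L position)
n=25: L (options 20(W), 24(W) are all W)
n=26: W (go to 13, an L position)
From 26 Alice can move to 13, reaching an L position.

Alice wins.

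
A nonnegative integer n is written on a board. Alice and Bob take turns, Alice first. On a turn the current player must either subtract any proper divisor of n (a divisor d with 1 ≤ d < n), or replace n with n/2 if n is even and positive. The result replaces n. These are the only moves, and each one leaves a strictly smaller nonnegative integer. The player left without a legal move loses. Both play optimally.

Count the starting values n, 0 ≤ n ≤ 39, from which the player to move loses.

21

Work bottom-up. With no move the player to move loses. Otherwise the position is W if at least one move leads to an L position for the opponent, and L if every move leads to a W.
n=0: no move → L
n=1: no move → L
n=2: can move to 1, which is L ⇒ W
n=3: the only move is to 2(W), a W ⇒ L
n=4: can move to 3, which is L ⇒ W
n=5: the only move is to 4(W), a W ⇒ L
n=6: can move to 3, which is L ⇒ W
n=7: the only move is to 6(W), a W ⇒ L
n=8: can move to 7, which is L ⇒ W
n=9: moves to 6(W), 8(W); every one is W ⇒ L
n=10: can move to 5, which is L ⇒ W
n=11: the only move is to 10(W), a W ⇒ L
n=12: can move to 9, which is L ⇒ W
n=13: the only move is to 12(W), a W ⇒ L
n=14: can move to 7, which is L ⇒ W
n=15: moves to 10(W), 12(W), 14(W); every one is W ⇒ L
n=16: can move to 15, which is L ⇒ W
n=17: the only move is to 16(W), a W ⇒ L
n=18: can move to 9, which is L ⇒ W
n=19: the only move is to 18(W), a W ⇒ L
n=20: can move to 15, which is L ⇒ W
n=21: moves to 14(W), 18(W), 20(W); every one is W ⇒ L
n=22: can move to 11, which is L ⇒ W
n=23: the only move is to 22(W), a W ⇒ L
n=24: can move to 21, which is L ⇒ W
n=25: moves to 20(W), 24(W); every one is W ⇒ L
n=26: can move to 13, which is L ⇒ W
n=27: moves to 18(W), 24(W), 26(W); every one is W ⇒ L
n=28: can move to 21, which is L ⇒ W
n=29: the only move is to 28(W), a W ⇒ L
n=30: can move to 15, which is L ⇒ W
n=31: the only move is to 30(W), a W ⇒ L
n=32: can move to 31, which is L ⇒ W
n=33: moves to 22(W), 30(W), 32(W); every one is W ⇒ L
n=34: can move to 17, which is L ⇒ W
n=35: moves to 28(W), 30(W), 34(W); every one is W ⇒ L
n=36: can move to 27, which is L ⇒ W
n=37: the only move is to 36(W), a W ⇒ L
n=38: can move to 19, which is L ⇒ W
n=39: moves to 26(W), 36(W), 38(W); every one is W ⇒ L
L entries with 0 ≤ n ≤ 39: n = 0, 1, 3, 5, 7, 9, 11, 13, 15, 17, 19, 21, 23, 25, 27, 29, 31, 33, 35, 37, 39; that makes 21.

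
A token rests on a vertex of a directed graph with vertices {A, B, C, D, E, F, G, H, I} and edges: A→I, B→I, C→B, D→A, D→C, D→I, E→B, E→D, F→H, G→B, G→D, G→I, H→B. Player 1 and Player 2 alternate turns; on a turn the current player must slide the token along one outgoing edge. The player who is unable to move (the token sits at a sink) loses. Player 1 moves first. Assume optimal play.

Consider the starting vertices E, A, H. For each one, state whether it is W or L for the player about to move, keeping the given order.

E: L, A: W, H: L

Positions with no move are L. A position that does have a move is losing for the player to move precisely when every available move leads to a winning position for the opponent. Fill in the labels:
Every edge goes from a vertex to one that appears earlier in the order I, B, C, A, D, H, G, E, F, so processing vertices in that order labels each vertex after all of its successors.
I: no outgoing edge → L
B: can move to I, which is L ⇒ W
C: the only move is to B(W), a W ⇒ L
A: can move to I, which is L ⇒ W
D: can move to C, which is L ⇒ W
H: the only move is to B(W), a W ⇒ L
G: can move to I, which is L ⇒ W
E: moves to D(W), B(W); every one is W ⇒ L
F: can move to H, which is L ⇒ W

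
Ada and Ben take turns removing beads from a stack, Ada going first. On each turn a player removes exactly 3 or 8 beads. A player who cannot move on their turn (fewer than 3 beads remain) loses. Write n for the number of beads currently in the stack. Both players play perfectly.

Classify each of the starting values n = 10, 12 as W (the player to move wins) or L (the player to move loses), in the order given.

10: W, 12: L

Positions with no move are L. A position that does have a move is losing for the player to move precisely when every available move leads to a winning position for the opponent. Fill in the labels:
n=0: no move → L
n=1: no move → L
n=2: no move → L
n=3: can move to 0, which is L ⇒ W
n=4: can move to 1, which is L ⇒ W
n=5: can move to 2, which is L ⇒ W
n=6: the only move is to 3(W), a W ⇒ L
n=7: the only move is to 4(W), a W ⇒ L
n=8: can move to 0, which is L ⇒ W
n=9: can move to 6, which is L ⇒ W
n=10: can move to 7, which is L ⇒ W
n=11: moves to 8(W), 3(W); every one is W ⇒ L
n=12: moves to 9(W), 4(W); every one is W ⇒ L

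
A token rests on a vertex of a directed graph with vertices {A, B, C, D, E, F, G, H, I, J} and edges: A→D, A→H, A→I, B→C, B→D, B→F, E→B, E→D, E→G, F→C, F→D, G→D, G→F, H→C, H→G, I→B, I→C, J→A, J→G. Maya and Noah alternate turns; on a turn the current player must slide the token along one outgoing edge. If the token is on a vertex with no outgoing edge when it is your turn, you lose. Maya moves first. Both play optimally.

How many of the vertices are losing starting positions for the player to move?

Label each position W (a win for the player to move) or L (a loss). A position with no legal move is L; any other position is W exactly when some move reaches an L, and L when every move reaches a W.
Every edge goes from a vertex to one that appears earlier in the order D, C, F, B, G, H, I, A, E, J, so processing vertices in that order labels each vertex after all of its successors.
D: no outgoing edge → L
C: no outgoing edge → L
F: can move to C, which is L ⇒ W
B: can move to C, which is L ⇒ W
G: can move to D, which is L ⇒ W
H: can move to C, which is L ⇒ W
I: can move to C, which is L ⇒ W
A: can move to D, which is L ⇒ W
E: can move to D, which is L ⇒ W
J: moves to A(W), G(W); every one is W ⇒ L
The L vertices are C, D, J; that is 3 in all.

3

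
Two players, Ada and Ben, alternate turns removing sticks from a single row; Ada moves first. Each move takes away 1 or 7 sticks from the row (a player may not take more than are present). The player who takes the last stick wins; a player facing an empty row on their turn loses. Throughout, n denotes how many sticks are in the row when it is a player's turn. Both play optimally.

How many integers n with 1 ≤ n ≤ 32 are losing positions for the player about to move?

16

Classify positions by backward induction: terminal positions (no move available) are L. From any other position, the mover wins iff some move reaches an L.
n=0: no move → L
n=1: W (go to 0, an L position)
n=2: L (sole option 1(W) is W)
n=3: W (go to 2, an L position)
n=4: L (sole option 3(W) is W)
n=5: W (go to 4, an L position)
n=6: L (sole option 5(W) is W)
n=7: W (go to 6, an L position)
n=8: L (options 7(W), 1(W) are all W)
n=9: W (go to 8, an L position)
n=10: L (options 9(W), 3(W) are all W)
n=11: W (go to 10, an L position)
n=12: L (options 11(W), 5(W) are all W)
n=13: W (go to 12, an L position)
n=14: L (options 13(W), 7(W) are all W)
n=15: W (go to 14, an L position)
n=16: L (options 15(W), 9(W) are all W)
n=17: W (go to 16, an L position)
n=18: L (options 17(W), 11(W) are all W)
n=19: W (go to 18, an L position)
n=20: L (options 19(W), 13(W) are all W)
n=21: W (go to 20, an L position)
n=22: L (options 21(W), 15(W) are all W)
n=23: W (go to 22, an L position)
n=24: L (options 23(W), 17(W) are all W)
n=25: W (go to 24, an L position)
n=26: L (options 25(W), 19(W) are all W)
n=27: W (go to 26, an L position)
n=28: L (options 27(W), 21(W) are all W)
n=29: W (go to 28, an L position)
n=30: L (options 29(W), 23(W) are all W)
n=31: W (go to 30, an L position)
n=32: L (options 31(W), 25(W) are all W)
L entries with 1 ≤ n ≤ 32 (n=0 is outside the asked range and is not counted): n = 2, 4, 6, 8, 10, 12, 14, 16, 18, 20, 22, 24, 26, 28, 30, 32; that makes 16.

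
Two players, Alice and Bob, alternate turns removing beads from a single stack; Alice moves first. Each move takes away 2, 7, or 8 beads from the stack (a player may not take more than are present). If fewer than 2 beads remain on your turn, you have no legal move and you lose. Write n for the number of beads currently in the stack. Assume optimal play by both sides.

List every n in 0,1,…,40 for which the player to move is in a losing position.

Positions with no move are L. A position that does have a move is losing for the player to move precisely when every available move leads to a winning position for the opponent. Fill in the labels:
n=0: no move → L
n=1: no move → L
n=2: reaches L-position 0 → W
n=3: reaches L-position 1 → W
n=4: only reaches 2(W), which is W → L
n=5: only reaches 3(W), which is W → L
n=6: reaches L-position 4 → W
n=7: reaches L-position 5 → W
n=8: reaches L-position 1 → W
n=9: reaches L-position 1 → W
n=10: only reaches 8(W), 3(W), 2(W), all W → L
n=11: reaches L-position 4 → W
n=12: reaches L-position 10 → W
n=13: reaches L-position 5 → W
n=14: only reaches 12(W), 7(W), 6(W), all W → L
n=15: only reaches 13(W), 8(W), 7(W), all W → L
n=16: reaches L-position 14 → W
n=17: reaches L-position 15 → W
n=18: reaches L-position 10 → W
n=19: only reaches 17(W), 12(W), 11(W), all W → L
n=20: only reaches 18(W), 13(W), 12(W), all W → L
n=21: reaches L-position 19 → W
n=22: reaches L-position 20 → W
n=23: reaches L-position 15 → W
n=24: only reaches 22(W), 17(W), 16(W), all W → L
n=25: only reaches 23(W), 18(W), 17(W), all W → L
n=26: reaches L-position 24 → W
n=27: reaches L-position 25 → W
n=28: reaches L-position 20 → W
n=29: only reaches 27(W), 22(W), 21(W), all W → L
n=30: only reaches 28(W), 23(W), 22(W), all W → L
n=31: reaches L-position 29 → W
n=32: reaches L-position 30 → W
n=33: reaches L-position 25 → W
n=34: only reaches 32(W), 27(W), 26(W), all W → L
n=35: only reaches 33(W), 28(W), 27(W), all W → L
n=36: reaches L-position 34 → W
n=37: reaches L-position 35 → W
n=38: reaches L-position 30 → W
n=39: only reaches 37(W), 32(W), 31(W), all W → L
n=40: only reaches 38(W), 33(W), 32(W), all W → L
Reading off the rows marked L gives the requested list; there are 17 such values of n.

0, 1, 4, 5, 10, 14, 15, 19, 20, 24, 25, 29, 30, 34, 35, 39, 40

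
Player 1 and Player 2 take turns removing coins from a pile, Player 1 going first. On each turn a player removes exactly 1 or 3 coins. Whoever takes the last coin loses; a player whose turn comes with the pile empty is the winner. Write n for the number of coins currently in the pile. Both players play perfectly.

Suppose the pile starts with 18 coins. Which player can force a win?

Player 1 wins.

Positions with no move are W. A position that does have a move is losing for the player to move precisely when every available move leads to a winning position for the opponent. Fill in the labels:
n=0: no move; the opponent has just taken the last coin and therefore loses → W
n=1: the only move is to 0(W), a W ⇒ L
n=2: can move to 1, which is L ⇒ W
n=3: moves to 2(W), 0(W); every one is W ⇒ L
n=4: can move to 3, which is L ⇒ W
n=5: moves to 4(W), 2(W); every one is W ⇒ L
n=6: can move to 5, which is L ⇒ W
n=7: moves to 6(W), 4(W); every one is W ⇒ L
n=8: can move to 7, which is L ⇒ W
n=9: moves to 8(W), 6(W); every one is W ⇒ L
n=10: can move to 9, which is L ⇒ W
n=11: moves to 10(W), 8(W); every one is W ⇒ L
n=12: can move to 11, which is L ⇒ W
n=13: moves to 12(W), 10(W); every one is W ⇒ L
n=14: can move to 13, which is L ⇒ W
n=15: moves to 14(W), 12(W); every one is W ⇒ L
n=16: can move to 15, which is L ⇒ W
n=17: moves to 16(W), 14(W); every one is W ⇒ L
n=18: can move to 17, which is L ⇒ W
The starting position 18 is W: Player 1 should remove 1, leaving 17, handing over an L position.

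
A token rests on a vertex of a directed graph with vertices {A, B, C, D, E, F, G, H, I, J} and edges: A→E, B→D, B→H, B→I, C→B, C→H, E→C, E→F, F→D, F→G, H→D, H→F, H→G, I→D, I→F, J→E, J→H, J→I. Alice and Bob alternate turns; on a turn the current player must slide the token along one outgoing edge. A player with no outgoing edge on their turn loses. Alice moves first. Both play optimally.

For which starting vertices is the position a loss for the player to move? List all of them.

Use the standard recursion: the mover loses at a terminal position; elsewhere, the mover wins exactly when some move hands the opponent an L position.
Every edge goes from a vertex to one that appears earlier in the order D, G, F, I, H, B, C, E, J, A, so processing vertices in that order labels each vertex after all of its successors.
D: no outgoing edge → L
G: no outgoing edge → L
F: can move to G, which is L ⇒ W
I: can move to D, which is L ⇒ W
H: can move to G, which is L ⇒ W
B: can move to D, which is L ⇒ W
C: moves to B(W), H(W); every one is W ⇒ L
E: can move to C, which is L ⇒ W
J: moves to E(W), H(W), I(W); every one is W ⇒ L
A: the only move is to E(W), a W ⇒ L
Reading off the rows marked L gives the requested list; there are 5 such vertices.

A, C, D, G, J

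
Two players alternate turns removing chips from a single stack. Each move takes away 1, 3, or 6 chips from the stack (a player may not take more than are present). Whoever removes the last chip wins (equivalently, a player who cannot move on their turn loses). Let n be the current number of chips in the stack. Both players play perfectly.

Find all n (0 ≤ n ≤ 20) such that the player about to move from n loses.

Classify positions by backward induction: terminal positions (no move available) are L. From any other position, the mover wins iff some move reaches an L.
n=0: no move → L
n=1: →0(L), so W
n=2: →1(W) only, which is W, so L
n=3: →2(L), so W
n=4: →3(W), 1(W) — all W, so L
n=5: →4(L), so W
n=6: →0(L), so W
n=7: →4(L), so W
n=8: →2(L), so W
n=9: →8(W), 6(W), 3(W) — all W, so L
n=10: →9(L), so W
n=11: →10(W), 8(W), 5(W) — all W, so L
n=12: →11(L), so W
n=13: →12(W), 10(W), 7(W) — all W, so L
n=14: →13(L), so W
n=15: →9(L), so W
n=16: →13(L), so W
n=17: →11(L), so W
n=18: →17(W), 15(W), 12(W) — all W, so L
n=19: →18(L), so W
n=20: →19(W), 17(W), 14(W) — all W, so L
The losing starting values of n are exactly the entries labelled L in this table (8 of them).

0, 2, 4, 9, 11, 13, 18, 20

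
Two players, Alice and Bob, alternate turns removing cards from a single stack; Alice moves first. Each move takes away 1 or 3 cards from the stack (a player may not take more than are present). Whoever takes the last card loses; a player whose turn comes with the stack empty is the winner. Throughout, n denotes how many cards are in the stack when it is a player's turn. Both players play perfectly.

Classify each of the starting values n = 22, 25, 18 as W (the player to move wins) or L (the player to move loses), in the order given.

Use the standard recursion: the mover wins at a terminal position; elsewhere, the mover wins exactly when some move hands the opponent an L position.
n=0: no move; the opponent has just taken the last card and therefore loses → W
n=1: only reaches 0(W), which is W → L
n=2: reaches L-position 1 → W
n=3: only reaches 2(W), 0(W), all W → L
n=4: reaches L-position 3 → W
n=5: only reaches 4(W), 2(W), all W → L
n=6: reaches L-position 5 → W
n=7: only reaches 6(W), 4(W), all W → L
n=8: reaches L-position 7 → W
n=9: only reaches 8(W), 6(W), all W → L
n=10: reaches L-position 9 → W
n=11: only reaches 10(W), 8(W), all W → L
n=12: reaches L-position 11 → W
n=13: only reaches 12(W), 10(W), all W → L
n=14: reaches L-position 13 → W
n=15: only reaches 14(W), 12(W), all W → L
n=16: reaches L-position 15 → W
n=17: only reaches 16(W), 14(W), all W → L
n=18: reaches L-position 17 → W
n=19: only reaches 18(W), 16(W), all W → L
n=20: reaches L-position 19 → W
n=21: only reaches 20(W), 18(W), all W → L
n=22: reaches L-position 21 → W
n=23: only reaches 22(W), 20(W), all W → L
n=24: reaches L-position 23 → W
n=25: only reaches 24(W), 22(W), all W → L

22: W, 25: L, 18: W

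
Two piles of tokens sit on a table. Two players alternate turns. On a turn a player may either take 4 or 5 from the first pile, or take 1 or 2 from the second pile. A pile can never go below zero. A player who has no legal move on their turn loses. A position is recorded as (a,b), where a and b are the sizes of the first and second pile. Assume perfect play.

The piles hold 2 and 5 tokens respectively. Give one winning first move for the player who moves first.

Move to (2,3).

Positions with no move are L. A position that does have a move is losing for the player to move precisely when every available move leads to a winning position for the opponent. Fill in the labels:
No move ever increases a pile, so every position that can arise here has a ≤ 2 and b ≤ 5; it is enough to label the cells with 0 ≤ a ≤ 2 and 0 ≤ b ≤ 5.
Every move lowers a or b (never raises either), so fill the grid row by row in increasing a, and left to right within a row: each cell's successors are then already labelled.
      b=0  b=1  b=2  b=3  b=4  b=5
a=0:    L    W    W    L    W    W
a=1:    L    W    W    L    W    W
a=2:    L    W    W    L    W    W
Cells with no legal move (terminal, hence L): (0,0), (1,0), (2,0).
The remaining L cells, each justified by listing all of its moves:
(0,3): L (options (0,2)(W), (0,1)(W) are all W)
(1,3): L (options (1,2)(W), (1,1)(W) are all W)
(2,3): L (options (2,2)(W), (2,1)(W) are all W)
Every other cell has at least one move into one of the L cells above, so it is W.
From (2,5), the L positions reachable in one move are: (2,3).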